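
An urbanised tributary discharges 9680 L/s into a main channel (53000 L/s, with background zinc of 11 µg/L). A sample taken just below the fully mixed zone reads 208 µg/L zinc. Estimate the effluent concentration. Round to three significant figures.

Mass balance: 53000·11.00 + 9680·Cₑ = 62680·208.0
→ Cₑ = (62680·208.0 − 53000·11.00) / 9680 = 1287 µg/L.

1290 µg/L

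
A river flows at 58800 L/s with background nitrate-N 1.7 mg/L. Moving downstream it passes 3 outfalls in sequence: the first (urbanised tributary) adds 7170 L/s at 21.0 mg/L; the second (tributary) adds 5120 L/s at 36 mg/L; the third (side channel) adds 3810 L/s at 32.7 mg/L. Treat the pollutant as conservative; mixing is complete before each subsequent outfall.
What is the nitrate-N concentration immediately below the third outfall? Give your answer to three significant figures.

7.47 mg/L

After outfall 1: Q = 58800 + 7170 = 65970 L/s; C = (58800·1.700 + 7170·21.00)/65970 = 3.798 mg/L.
After outfall 2: Q = 65970 + 5120 = 71090 L/s; C = (65970·3.798 + 5120·36.00)/71090 = 6.117 mg/L.
After outfall 3: Q = 71090 + 3810 = 74900 L/s; C = (71090·6.117 + 3810·32.70)/74900 = 7.469 mg/L.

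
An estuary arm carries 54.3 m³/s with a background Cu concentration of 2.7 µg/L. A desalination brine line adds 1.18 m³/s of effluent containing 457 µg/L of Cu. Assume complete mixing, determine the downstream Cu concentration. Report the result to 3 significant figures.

After mixing, C = (54.30·2.700 + 1.180·457.0) / 55.48 = 685.9/55.48 = 12.36 µg/L.

12.4 µg/L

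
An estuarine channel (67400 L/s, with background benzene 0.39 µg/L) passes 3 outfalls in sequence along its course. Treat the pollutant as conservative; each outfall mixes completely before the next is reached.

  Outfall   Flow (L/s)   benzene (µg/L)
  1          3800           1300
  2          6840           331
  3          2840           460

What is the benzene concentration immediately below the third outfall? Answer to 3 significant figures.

106 µg/L

Below outfall 1: Q → 71200 L/s, C = (67400·0.3900 + 3800·1300)/71200 = 69.75 µg/L.
Below outfall 2: Q → 78040 L/s, C = (71200·69.75 + 6840·331.0)/78040 = 92.65 µg/L.
Below outfall 3: Q → 80880 L/s, C = (78040·92.65 + 2840·460.0)/80880 = 105.5 µg/L.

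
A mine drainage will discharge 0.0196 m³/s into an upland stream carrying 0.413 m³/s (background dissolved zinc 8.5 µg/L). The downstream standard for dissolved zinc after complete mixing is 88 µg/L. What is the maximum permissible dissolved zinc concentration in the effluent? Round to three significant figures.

At the limit, (Qr·Cr + Qe·Cₑ)/(Qr + Qe) = 88:
Cₑ = (0.4326·88 − 0.4130·8.500) / 0.01960 = 1763 µg/L.

1760 µg/L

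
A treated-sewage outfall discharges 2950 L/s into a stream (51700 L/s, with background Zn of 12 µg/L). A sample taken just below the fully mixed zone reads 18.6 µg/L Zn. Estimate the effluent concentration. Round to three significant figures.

Mass balance: 51700·12.00 + 2950·Cₑ = 54650·18.60
→ Cₑ = (54650·18.60 − 51700·12.00) / 2950 = 134.3 µg/L.

134 µg/L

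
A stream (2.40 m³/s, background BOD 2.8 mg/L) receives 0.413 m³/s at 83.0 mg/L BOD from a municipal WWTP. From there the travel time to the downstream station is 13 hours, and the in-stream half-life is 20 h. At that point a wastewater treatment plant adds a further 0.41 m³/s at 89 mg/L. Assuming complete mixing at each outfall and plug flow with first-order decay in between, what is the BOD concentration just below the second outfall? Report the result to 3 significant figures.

Mixed concentration C = ΣQC/ΣQ = (2.400·2.800 + 0.4130·83.00) / 2.813 = 41.00/2.813 = 14.57 mg/L; combined flow 2.813 m³/s.
Half-life 20 h → k = ln 2 / 20 = 0.03466 h⁻¹ = 0.8318 d⁻¹.
After decay, C = 14.57 × e^(−kt) = 14.57 × 0.6373 = 9.288 mg/L.
At the second outfall, C = (2.813·9.288 + 0.4100·89.00) / (2.813 + 0.4100) = 19.43 mg/L.

19.4 mg/L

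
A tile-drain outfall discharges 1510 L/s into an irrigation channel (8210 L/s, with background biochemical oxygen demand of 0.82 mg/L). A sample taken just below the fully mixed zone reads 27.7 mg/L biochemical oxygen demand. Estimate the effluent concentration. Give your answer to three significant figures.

Mass balance: 8210·0.8200 + 1510·Cₑ = 9720·27.70
→ Cₑ = (9720·27.70 − 8210·0.8200) / 1510 = 173.8 mg/L.

174 mg/L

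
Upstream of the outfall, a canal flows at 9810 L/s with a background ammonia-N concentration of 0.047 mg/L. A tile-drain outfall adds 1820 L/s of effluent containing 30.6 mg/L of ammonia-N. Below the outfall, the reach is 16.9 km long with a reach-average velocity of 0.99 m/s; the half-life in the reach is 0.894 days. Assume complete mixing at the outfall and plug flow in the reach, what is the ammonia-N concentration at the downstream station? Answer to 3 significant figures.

Mass balance: C = (9810·0.04700 + 1820·30.60) / 11630 = 56150/11630 = 4.828 mg/L.
Travel time t = 16.9·1000 / 0.99 = 17070 s = 4.742 h.
Half-life 0.894 d → k = ln 2 / 0.894 = 0.7753 d⁻¹.
Applying C = C₀e^(−kt): 4.828 × 0.8580 = 4.143 mg/L.

4.14 mg/L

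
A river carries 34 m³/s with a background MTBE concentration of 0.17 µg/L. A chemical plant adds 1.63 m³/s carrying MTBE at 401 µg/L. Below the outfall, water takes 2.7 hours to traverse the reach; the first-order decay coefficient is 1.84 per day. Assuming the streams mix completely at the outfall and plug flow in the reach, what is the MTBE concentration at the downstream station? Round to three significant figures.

Mass balance: C = (34.00·0.1700 + 1.630·401.0) / 35.63 = 659.4/35.63 = 18.51 µg/L.
Decay over the reach: 18.51·exp(−kt) = 18.51·0.8130 = 15.05 µg/L.

15.0 µg/L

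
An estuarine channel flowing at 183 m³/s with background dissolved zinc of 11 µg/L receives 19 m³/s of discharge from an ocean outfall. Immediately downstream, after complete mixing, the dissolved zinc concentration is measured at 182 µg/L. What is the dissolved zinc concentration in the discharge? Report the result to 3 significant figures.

Mass balance: 183.0·11.00 + 19.00·Cₑ = 202.0·182.0
→ Cₑ = (202.0·182.0 − 183.0·11.00) / 19.00 = 1829 µg/L.

1830 µg/L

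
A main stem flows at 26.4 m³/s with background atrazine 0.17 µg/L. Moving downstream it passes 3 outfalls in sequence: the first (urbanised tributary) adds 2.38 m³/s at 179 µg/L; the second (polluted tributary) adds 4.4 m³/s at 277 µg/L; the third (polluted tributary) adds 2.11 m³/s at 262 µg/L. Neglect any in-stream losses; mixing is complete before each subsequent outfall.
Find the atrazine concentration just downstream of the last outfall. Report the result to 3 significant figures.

After outfall 1: Q = 26.40 + 2.380 = 28.78 m³/s; C = (26.40·0.1700 + 2.380·179.0)/28.78 = 14.96 µg/L.
After outfall 2: Q = 28.78 + 4.400 = 33.18 m³/s; C = (28.78·14.96 + 4.400·277.0)/33.18 = 49.71 µg/L.
After outfall 3: Q = 33.18 + 2.110 = 35.29 m³/s; C = (33.18·49.71 + 2.110·262.0)/35.29 = 62.40 µg/L.

62.4 µg/L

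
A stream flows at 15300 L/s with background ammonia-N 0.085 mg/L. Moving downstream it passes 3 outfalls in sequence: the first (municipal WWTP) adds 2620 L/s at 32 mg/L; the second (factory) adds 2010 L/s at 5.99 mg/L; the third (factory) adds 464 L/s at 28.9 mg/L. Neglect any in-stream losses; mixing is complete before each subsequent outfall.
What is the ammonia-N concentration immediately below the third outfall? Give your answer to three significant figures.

5.42 mg/L

After outfall 1: Q = 15300 + 2620 = 17920 L/s; C = (15300·0.08500 + 2620·32.00)/17920 = 4.751 mg/L.
After outfall 2: Q = 17920 + 2010 = 19930 L/s; C = (17920·4.751 + 2010·5.990)/19930 = 4.876 mg/L.
After outfall 3: Q = 19930 + 464.0 = 20390 L/s; C = (19930·4.876 + 464.0·28.90)/20390 = 5.423 mg/L.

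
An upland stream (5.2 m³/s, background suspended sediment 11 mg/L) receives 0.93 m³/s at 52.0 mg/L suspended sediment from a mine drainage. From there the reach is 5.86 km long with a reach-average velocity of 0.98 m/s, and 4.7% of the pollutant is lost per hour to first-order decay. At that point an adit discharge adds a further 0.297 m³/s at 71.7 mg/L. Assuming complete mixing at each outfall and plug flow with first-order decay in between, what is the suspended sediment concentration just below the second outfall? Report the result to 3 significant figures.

18.5 mg/L

After mixing, C = (5.200·11.00 + 0.9300·52.00) / 6.130 = 105.6/6.130 = 17.22 mg/L; combined flow 6.130 m³/s.
Travel time t = 5.86·1000 / 0.98 = 5980 s = 1.661 h.
4.7%/h lost → k = −ln(1 − 0.047) = 0.04814 h⁻¹.
Applying C = C₀e^(−kt): 17.22 × 0.9232 = 15.90 mg/L.
At the second outfall, C = (6.130·15.90 + 0.2970·71.70) / (6.130 + 0.2970) = 18.48 mg/L.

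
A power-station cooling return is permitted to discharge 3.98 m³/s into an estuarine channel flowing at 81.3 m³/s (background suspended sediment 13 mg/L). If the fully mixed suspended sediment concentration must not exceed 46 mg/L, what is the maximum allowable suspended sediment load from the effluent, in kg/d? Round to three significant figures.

248000 kg/d

Mass balance at the limit: 81.30·13.00 + 3.980·Cₑ = 85.28·46 → Cₑ = 720.1 mg/L.
Load = 3.980 m³/s × 720.1 g/m³ × 86 400 s/d = 247600 kg/d.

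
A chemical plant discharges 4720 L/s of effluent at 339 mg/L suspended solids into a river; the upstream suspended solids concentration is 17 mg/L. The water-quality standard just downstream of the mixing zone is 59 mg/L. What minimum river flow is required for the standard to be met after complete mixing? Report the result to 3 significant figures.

Set C_mix = 59: (Q·17.00 + 4720·339.0) / (Q + 4720) = 59
→ Q = 4720·(339.0 − 59)/(59 − 17.00) = 31470 L/s.

31500 L/s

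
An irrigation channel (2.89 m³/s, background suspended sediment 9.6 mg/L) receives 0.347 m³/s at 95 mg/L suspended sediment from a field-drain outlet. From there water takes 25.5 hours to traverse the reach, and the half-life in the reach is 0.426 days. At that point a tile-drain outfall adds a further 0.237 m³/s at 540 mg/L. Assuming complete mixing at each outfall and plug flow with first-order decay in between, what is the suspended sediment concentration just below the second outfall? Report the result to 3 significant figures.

After mixing, C = (2.890·9.600 + 0.3470·95.00) / 3.237 = 60.71/3.237 = 18.75 mg/L; combined flow 3.237 m³/s.
Half-life 0.426 d → k = ln 2 / 0.426 = 1.627 d⁻¹.
Decay over the reach: 18.75·exp(−kt) = 18.75·0.1775 = 3.329 mg/L.
At the second outfall, C = (3.237·3.329 + 0.2370·540.0) / (3.237 + 0.2370) = 39.94 mg/L.

39.9 mg/L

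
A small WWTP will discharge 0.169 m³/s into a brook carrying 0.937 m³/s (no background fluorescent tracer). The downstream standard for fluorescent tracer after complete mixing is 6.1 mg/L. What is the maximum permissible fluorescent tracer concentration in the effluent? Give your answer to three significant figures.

39.9 mg/L

At the limit, (Qr·Cr + Qe·Cₑ)/(Qr + Qe) = 6.1:
Cₑ = (1.106·6.1 − 0.9370·0) / 0.1690 = 39.92 mg/L.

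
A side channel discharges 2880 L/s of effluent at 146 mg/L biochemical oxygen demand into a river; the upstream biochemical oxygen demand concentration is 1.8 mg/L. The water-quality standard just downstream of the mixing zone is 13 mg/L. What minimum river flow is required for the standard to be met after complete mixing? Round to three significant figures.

34200 L/s

Set C_mix = 13: (Q·1.800 + 2880·146.0) / (Q + 2880) = 13
→ Q = 2880·(146.0 − 13)/(13 − 1.800) = 34200 L/s.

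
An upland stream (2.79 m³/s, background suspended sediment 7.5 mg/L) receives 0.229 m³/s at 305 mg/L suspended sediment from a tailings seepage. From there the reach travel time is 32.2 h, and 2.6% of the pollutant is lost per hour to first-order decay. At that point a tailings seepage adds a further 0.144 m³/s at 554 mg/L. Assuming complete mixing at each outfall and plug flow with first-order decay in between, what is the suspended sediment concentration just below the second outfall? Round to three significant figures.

37.5 mg/L

Conservation of mass: C = (2.790·7.500 + 0.2290·305.0) / 3.019 = 90.77/3.019 = 30.07 mg/L; combined flow 3.019 m³/s.
2.6%/h lost → k = −ln(1 − 0.026) = 0.02634 h⁻¹.
Applying C = C₀e^(−kt): 30.07 × 0.4282 = 12.87 mg/L.
Second outfall: C = (3.019·12.87 + 0.1440·554.0)/3.163 = 37.51 mg/L.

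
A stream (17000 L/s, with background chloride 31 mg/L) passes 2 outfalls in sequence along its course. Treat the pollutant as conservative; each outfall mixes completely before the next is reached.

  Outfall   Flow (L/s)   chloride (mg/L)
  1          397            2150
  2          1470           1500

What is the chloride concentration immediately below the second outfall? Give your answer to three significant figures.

Outfall 1: combined Q = 17400 L/s; C = (17000·31.00 + 397.0·2150)/17400 = 79.36 mg/L.
Outfall 2: combined Q = 18870 L/s; C = (17400·79.36 + 1470·1500)/18870 = 190.0 mg/L.

190 mg/L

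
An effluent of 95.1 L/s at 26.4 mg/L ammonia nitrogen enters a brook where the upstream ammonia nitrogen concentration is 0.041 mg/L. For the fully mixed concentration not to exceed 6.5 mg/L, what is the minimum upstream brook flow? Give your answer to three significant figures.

293 L/s

Set C_mix = 6.5: (Q·0.04100 + 95.10·26.40) / (Q + 95.10) = 6.5
→ Q = 95.10·(26.40 − 6.5)/(6.5 − 0.04100) = 293.0 L/s.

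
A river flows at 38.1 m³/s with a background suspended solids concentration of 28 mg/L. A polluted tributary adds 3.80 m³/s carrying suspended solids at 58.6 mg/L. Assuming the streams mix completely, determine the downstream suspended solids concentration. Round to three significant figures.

Flow-weighted average: C = (38.10·28.00 + 3.800·58.60) / 41.90 = 1289/41.90 = 30.78 mg/L.

30.8 mg/L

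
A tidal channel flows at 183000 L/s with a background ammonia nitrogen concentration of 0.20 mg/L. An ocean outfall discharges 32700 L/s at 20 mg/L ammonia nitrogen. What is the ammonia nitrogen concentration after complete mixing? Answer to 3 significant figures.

Mass balance: C = (183000·0.2000 + 32700·20.00) / 215700 = 690600/215700 = 3.202 mg/L.

3.20 mg/L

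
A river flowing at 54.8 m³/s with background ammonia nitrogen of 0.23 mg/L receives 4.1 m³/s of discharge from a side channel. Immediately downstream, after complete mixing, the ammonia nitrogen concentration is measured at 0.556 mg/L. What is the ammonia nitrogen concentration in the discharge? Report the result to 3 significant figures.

4.91 mg/L

Mass balance: 54.80·0.2300 + 4.100·Cₑ = 58.90·0.5560
→ Cₑ = (58.90·0.5560 − 54.80·0.2300) / 4.100 = 4.913 mg/L.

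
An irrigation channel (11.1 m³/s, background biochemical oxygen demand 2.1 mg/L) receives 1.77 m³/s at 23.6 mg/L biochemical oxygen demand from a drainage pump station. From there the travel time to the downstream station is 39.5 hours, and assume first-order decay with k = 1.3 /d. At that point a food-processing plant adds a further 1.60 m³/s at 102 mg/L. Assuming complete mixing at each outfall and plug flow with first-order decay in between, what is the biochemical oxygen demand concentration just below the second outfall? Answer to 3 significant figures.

Mixed concentration C = ΣQC/ΣQ = (11.10·2.100 + 1.770·23.60) / 12.87 = 65.08/12.87 = 5.057 mg/L; combined flow 12.87 m³/s.
Applying C = C₀e^(−kt): 5.057 × 0.1177 = 0.5952 mg/L.
At the second outfall, C = (12.87·0.5952 + 1.600·102.0) / (12.87 + 1.600) = 11.81 mg/L.

11.8 mg/L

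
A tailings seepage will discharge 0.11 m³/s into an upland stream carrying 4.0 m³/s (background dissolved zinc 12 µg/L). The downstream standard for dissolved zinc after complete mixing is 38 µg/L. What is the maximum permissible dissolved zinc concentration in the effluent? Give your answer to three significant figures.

983 µg/L

At the limit, (Qr·Cr + Qe·Cₑ)/(Qr + Qe) = 38:
Cₑ = (4.110·38 − 4.000·12.00) / 0.1100 = 983.5 µg/L.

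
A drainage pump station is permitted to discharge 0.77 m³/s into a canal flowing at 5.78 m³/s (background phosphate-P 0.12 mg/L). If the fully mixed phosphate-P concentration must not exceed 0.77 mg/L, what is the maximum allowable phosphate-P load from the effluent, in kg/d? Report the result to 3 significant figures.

Mass balance at the limit: 5.780·0.1200 + 0.7700·Cₑ = 6.550·0.77 → Cₑ = 5.649 mg/L.
Load = 0.7700 m³/s × 5.649 g/m³ × 86 400 s/d = 375.8 kg/d.

376 kg/d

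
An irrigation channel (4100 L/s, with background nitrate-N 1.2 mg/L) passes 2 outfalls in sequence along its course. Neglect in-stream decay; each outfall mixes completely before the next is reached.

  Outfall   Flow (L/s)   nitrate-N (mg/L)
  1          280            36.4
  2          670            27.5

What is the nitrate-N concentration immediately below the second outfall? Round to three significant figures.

Below outfall 1: Q → 4380 L/s, C = (4100·1.200 + 280.0·36.40)/4380 = 3.450 mg/L.
Below outfall 2: Q → 5050 L/s, C = (4380·3.450 + 670.0·27.50)/5050 = 6.641 mg/L.

6.64 mg/L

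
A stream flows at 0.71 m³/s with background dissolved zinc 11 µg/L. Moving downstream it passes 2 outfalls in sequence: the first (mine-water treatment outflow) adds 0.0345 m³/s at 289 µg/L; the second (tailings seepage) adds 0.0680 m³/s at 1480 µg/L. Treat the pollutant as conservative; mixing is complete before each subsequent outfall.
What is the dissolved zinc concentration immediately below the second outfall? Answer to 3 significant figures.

146 µg/L

Below outfall 1: Q → 0.7445 m³/s, C = (0.7100·11.00 + 0.03450·289.0)/0.7445 = 23.88 µg/L.
Below outfall 2: Q → 0.8125 m³/s, C = (0.7445·23.88 + 0.06800·1480)/0.8125 = 145.7 µg/L.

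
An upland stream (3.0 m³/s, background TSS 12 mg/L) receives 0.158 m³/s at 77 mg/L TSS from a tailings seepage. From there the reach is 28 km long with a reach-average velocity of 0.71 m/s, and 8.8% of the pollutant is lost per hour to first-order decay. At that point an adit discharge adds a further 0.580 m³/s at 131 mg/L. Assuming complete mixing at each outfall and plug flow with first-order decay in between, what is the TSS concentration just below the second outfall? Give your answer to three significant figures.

After mixing, C = (3.000·12.00 + 0.1580·77.00) / 3.158 = 48.17/3.158 = 15.25 mg/L; combined flow 3.158 m³/s.
Travel time t = 28·1000 / 0.71 = 39440 s = 10.95 h.
8.8%/h lost → k = −ln(1 − 0.088) = 0.09212 h⁻¹.
Applying C = C₀e^(−kt): 15.25 × 0.3646 = 5.560 mg/L.
At the second outfall, C = (3.158·5.560 + 0.5800·131.0) / (3.158 + 0.5800) = 25.02 mg/L.

25.0 mg/L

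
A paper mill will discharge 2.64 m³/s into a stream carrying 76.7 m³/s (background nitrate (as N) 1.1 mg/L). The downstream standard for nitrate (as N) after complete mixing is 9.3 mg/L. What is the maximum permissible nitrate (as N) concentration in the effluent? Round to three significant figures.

248 mg/L

At the limit, (Qr·Cr + Qe·Cₑ)/(Qr + Qe) = 9.3:
Cₑ = (79.34·9.3 − 76.70·1.100) / 2.640 = 247.5 mg/L.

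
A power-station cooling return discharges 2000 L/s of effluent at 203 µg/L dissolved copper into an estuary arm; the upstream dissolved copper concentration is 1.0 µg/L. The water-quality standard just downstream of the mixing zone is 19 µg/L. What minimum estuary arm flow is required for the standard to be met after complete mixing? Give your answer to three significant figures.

Set C_mix = 19: (Q·1.000 + 2000·203.0) / (Q + 2000) = 19
→ Q = 2000·(203.0 − 19)/(19 − 1.000) = 20440 L/s.

20400 L/s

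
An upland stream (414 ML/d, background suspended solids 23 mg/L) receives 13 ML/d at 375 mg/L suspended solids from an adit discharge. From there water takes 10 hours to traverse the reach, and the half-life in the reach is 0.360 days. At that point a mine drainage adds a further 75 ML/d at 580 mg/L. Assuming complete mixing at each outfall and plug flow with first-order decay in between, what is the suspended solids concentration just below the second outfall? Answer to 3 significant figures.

99.5 mg/L

Conservation of mass: C = (414.0·23.00 + 13.00·375.0) / 427.0 = 14400/427.0 = 33.72 mg/L; combined flow 427.0 ML/d.
Half-life 0.360 d → k = ln 2 / 0.360 = 1.925 d⁻¹.
Decay over the reach: 33.72·exp(−kt) = 33.72·0.4483 = 15.12 mg/L.
At the second outfall, C = (427.0·15.12 + 75.00·580.0) / (427.0 + 75.00) = 99.51 mg/L.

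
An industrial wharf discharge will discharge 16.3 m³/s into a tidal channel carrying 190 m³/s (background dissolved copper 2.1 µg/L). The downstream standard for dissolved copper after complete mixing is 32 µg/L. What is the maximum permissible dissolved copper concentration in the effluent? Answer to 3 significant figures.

381 µg/L

At the limit, (Qr·Cr + Qe·Cₑ)/(Qr + Qe) = 32:
Cₑ = (206.3·32 − 190.0·2.100) / 16.30 = 380.5 µg/L.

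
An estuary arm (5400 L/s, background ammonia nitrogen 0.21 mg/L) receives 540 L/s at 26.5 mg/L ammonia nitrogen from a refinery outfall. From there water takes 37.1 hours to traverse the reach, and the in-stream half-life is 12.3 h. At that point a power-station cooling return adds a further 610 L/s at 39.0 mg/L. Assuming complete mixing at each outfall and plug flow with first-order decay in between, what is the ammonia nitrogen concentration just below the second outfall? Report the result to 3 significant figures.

Flow-weighted average: C = (5400·0.2100 + 540.0·26.50) / 5940 = 15440/5940 = 2.600 mg/L; combined flow 5940 L/s.
Half-life 12.3 h → k = ln 2 / 12.3 = 0.05635 h⁻¹ = 1.352 d⁻¹.
After decay, C = 2.600 × e^(−kt) = 2.600 × 0.1236 = 0.3214 mg/L.
At the second outfall, C = (5940·0.3214 + 610.0·39.00) / (5940 + 610.0) = 3.923 mg/L.

3.92 mg/L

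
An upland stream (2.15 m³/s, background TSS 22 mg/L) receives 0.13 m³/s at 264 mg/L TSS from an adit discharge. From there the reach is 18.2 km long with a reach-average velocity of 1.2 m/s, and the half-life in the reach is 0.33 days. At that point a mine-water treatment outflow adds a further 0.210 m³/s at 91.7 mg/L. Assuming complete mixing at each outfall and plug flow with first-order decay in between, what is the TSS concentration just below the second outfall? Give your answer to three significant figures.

After mixing, C = (2.150·22.00 + 0.1300·264.0) / 2.280 = 81.62/2.280 = 35.80 mg/L; combined flow 2.280 m³/s.
Travel time t = 18.2·1000 / 1.2 = 15170 s = 4.213 h.
Half-life 0.33 d → k = ln 2 / 0.33 = 2.100 d⁻¹.
After decay, C = 35.80 × e^(−kt) = 35.80 × 0.6916 = 24.76 mg/L.
At the second outfall, C = (2.280·24.76 + 0.2100·91.70) / (2.280 + 0.2100) = 30.40 mg/L.

30.4 mg/L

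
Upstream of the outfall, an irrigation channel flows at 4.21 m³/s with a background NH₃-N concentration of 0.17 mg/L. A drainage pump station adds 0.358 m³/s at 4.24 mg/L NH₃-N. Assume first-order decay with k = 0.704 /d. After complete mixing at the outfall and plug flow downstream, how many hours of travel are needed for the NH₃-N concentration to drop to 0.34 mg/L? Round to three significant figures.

Mass balance: C = (4.210·0.1700 + 0.3580·4.240) / 4.568 = 2.234/4.568 = 0.4890 mg/L.
0.4890·exp(−k·t) = 0.34 → t = ln(0.4890/0.34)/k = 44590 s = 12.39 h.

12.4 h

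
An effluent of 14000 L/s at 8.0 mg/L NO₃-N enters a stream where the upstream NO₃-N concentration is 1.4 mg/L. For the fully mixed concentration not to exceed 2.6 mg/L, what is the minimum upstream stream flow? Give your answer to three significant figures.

63000 L/s

Set C_mix = 2.6: (Q·1.400 + 14000·8.000) / (Q + 14000) = 2.6
→ Q = 14000·(8.000 − 2.6)/(2.6 − 1.400) = 63000 L/s.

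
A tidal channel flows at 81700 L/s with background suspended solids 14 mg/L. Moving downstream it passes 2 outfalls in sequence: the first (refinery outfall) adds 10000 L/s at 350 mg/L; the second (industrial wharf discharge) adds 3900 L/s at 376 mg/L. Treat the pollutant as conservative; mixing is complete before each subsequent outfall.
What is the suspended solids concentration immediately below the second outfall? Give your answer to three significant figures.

Outfall 1: combined Q = 91700 L/s; C = (81700·14.00 + 10000·350.0)/91700 = 50.64 mg/L.
Outfall 2: combined Q = 95600 L/s; C = (91700·50.64 + 3900·376.0)/95600 = 63.91 mg/L.

63.9 mg/L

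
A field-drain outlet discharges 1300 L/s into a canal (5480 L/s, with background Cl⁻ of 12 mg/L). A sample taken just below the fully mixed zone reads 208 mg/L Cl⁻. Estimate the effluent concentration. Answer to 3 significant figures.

1030 mg/L

Mass balance: 5480·12.00 + 1300·Cₑ = 6780·208.0
→ Cₑ = (6780·208.0 − 5480·12.00) / 1300 = 1034 mg/L.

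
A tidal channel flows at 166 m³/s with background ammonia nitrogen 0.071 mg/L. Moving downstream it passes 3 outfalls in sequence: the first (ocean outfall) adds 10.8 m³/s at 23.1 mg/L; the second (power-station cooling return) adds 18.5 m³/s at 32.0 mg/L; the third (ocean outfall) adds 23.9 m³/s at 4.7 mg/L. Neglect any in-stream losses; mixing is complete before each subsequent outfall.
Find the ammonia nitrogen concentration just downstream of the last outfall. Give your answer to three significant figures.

4.41 mg/L

Outfall 1: combined Q = 176.8 m³/s; C = (166.0·0.07100 + 10.80·23.10)/176.8 = 1.478 mg/L.
Outfall 2: combined Q = 195.3 m³/s; C = (176.8·1.478 + 18.50·32.00)/195.3 = 4.369 mg/L.
Outfall 3: combined Q = 219.2 m³/s; C = (195.3·4.369 + 23.90·4.700)/219.2 = 4.405 mg/L.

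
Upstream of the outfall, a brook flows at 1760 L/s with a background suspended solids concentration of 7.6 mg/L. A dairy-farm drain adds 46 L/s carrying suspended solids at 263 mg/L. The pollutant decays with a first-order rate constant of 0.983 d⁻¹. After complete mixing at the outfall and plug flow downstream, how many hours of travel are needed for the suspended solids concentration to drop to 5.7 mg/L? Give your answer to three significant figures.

Flow-weighted average: C = (1760·7.600 + 46.00·263.0) / 1806 = 25470/1806 = 14.11 mg/L.
14.11·exp(−k·t) = 5.7 → t = ln(14.11/5.7)/k = 79640 s = 22.12 h.

22.1 h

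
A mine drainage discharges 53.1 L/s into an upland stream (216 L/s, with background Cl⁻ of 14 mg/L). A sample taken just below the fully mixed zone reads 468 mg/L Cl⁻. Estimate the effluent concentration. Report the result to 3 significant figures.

2310 mg/L

Mass balance: 216.0·14.00 + 53.10·Cₑ = 269.1·468.0
→ Cₑ = (269.1·468.0 − 216.0·14.00) / 53.10 = 2315 mg/L.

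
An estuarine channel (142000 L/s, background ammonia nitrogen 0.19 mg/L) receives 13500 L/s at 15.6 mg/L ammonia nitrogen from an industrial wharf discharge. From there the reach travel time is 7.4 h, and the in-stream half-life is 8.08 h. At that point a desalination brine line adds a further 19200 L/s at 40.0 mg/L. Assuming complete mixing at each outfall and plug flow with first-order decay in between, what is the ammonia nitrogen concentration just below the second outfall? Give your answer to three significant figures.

5.12 mg/L

After mixing, C = (142000·0.1900 + 13500·15.60) / 155500 = 237600/155500 = 1.528 mg/L; combined flow 155500 L/s.
Half-life 8.08 h → k = ln 2 / 8.08 = 0.08579 h⁻¹ = 2.059 d⁻¹.
Decay over the reach: 1.528·exp(−kt) = 1.528·0.5300 = 0.8098 mg/L.
At the second outfall, C = (155500·0.8098 + 19200·40.00) / (155500 + 19200) = 5.117 mg/L.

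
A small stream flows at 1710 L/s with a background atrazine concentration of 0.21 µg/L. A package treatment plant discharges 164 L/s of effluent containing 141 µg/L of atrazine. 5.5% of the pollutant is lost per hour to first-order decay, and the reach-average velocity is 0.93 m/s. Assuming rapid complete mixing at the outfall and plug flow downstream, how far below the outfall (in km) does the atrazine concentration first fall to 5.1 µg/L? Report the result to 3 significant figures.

53.2 km

Mass balance: C = (1710·0.2100 + 164.0·141.0) / 1874 = 23480/1874 = 12.53 µg/L.
5.5%/h lost → k = −ln(1 − 0.055) = 0.05657 h⁻¹.
Set 12.53·exp(−k·t) = 5.1 → t = ln(12.53/5.1)/k = 57210 s = 15.89 h.
Distance = v·t = 0.93·57210 = 53200 m = 53.20 km.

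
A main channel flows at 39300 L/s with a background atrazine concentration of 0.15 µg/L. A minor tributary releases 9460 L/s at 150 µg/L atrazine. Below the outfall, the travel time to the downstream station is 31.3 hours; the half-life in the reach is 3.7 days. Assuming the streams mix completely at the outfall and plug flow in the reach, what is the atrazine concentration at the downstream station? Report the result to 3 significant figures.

22.9 µg/L

Flow-weighted average: C = (39300·0.1500 + 9460·150.0) / 48760 = 1425000/48760 = 29.22 µg/L.
Half-life 3.7 d → k = ln 2 / 3.7 = 0.1873 d⁻¹.
Decay over the reach: 29.22·exp(−kt) = 29.22·0.7832 = 22.89 µg/L.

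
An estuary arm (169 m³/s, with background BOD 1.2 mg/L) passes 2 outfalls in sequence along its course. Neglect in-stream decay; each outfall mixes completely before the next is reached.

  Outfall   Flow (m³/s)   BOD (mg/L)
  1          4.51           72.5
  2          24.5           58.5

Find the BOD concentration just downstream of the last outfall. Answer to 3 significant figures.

After outfall 1: Q = 169.0 + 4.510 = 173.5 m³/s; C = (169.0·1.200 + 4.510·72.50)/173.5 = 3.053 mg/L.
After outfall 2: Q = 173.5 + 24.50 = 198.0 m³/s; C = (173.5·3.053 + 24.50·58.50)/198.0 = 9.914 mg/L.

9.91 mg/L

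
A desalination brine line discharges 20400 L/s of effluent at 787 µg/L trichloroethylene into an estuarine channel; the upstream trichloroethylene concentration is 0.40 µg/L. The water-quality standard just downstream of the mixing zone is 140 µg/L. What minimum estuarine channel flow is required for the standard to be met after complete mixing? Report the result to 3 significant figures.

Set C_mix = 140: (Q·0.4000 + 20400·787.0) / (Q + 20400) = 140
→ Q = 20400·(787.0 − 140)/(140 − 0.4000) = 94550 L/s.

94500 L/s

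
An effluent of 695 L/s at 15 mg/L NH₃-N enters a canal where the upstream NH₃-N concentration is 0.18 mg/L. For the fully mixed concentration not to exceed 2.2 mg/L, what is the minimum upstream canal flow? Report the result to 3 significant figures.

4400 L/s

Set C_mix = 2.2: (Q·0.1800 + 695.0·15.00) / (Q + 695.0) = 2.2
→ Q = 695.0·(15.00 − 2.2)/(2.2 − 0.1800) = 4404 L/s.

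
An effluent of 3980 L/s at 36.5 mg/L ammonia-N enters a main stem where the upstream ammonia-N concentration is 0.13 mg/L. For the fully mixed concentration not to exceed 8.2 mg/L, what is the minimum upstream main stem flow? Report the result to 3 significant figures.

Set C_mix = 8.2: (Q·0.1300 + 3980·36.50) / (Q + 3980) = 8.2
→ Q = 3980·(36.50 − 8.2)/(8.2 − 0.1300) = 13960 L/s.

14000 L/s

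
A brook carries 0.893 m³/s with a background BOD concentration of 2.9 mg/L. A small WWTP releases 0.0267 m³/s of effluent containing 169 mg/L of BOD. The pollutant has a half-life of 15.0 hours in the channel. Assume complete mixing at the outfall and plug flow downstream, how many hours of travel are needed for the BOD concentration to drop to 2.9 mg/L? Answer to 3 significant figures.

21.2 h

Conservation of mass: C = (0.8930·2.900 + 0.02670·169.0) / 0.9197 = 7.102/0.9197 = 7.722 mg/L.
Half-life 15.0 h → k = ln 2 / 15.0 = 0.04621 h⁻¹ = 1.109 d⁻¹.
7.722·exp(−k·t) = 2.9 → t = ln(7.722/2.9)/k = 76300 s = 21.19 h.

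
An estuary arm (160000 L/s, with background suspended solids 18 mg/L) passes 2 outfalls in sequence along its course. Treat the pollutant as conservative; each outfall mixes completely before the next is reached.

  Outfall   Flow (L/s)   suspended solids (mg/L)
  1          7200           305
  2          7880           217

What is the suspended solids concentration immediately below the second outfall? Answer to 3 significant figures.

38.8 mg/L

Outfall 1: combined Q = 167200 L/s; C = (160000·18.00 + 7200·305.0)/167200 = 30.36 mg/L.
Outfall 2: combined Q = 175100 L/s; C = (167200·30.36 + 7880·217.0)/175100 = 38.76 mg/L.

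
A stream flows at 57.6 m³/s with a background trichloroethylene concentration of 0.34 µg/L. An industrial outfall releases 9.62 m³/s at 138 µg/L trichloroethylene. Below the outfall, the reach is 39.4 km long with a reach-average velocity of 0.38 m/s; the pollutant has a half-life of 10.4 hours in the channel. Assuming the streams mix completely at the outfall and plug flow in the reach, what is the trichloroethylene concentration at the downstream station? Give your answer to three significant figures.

2.94 µg/L

Mass balance: C = (57.60·0.3400 + 9.620·138.0) / 67.22 = 1347/67.22 = 20.04 µg/L.
Travel time t = 39.4·1000 / 0.38 = 103700 s = 28.80 h.
Half-life 10.4 h → k = ln 2 / 10.4 = 0.06665 h⁻¹ = 1.600 d⁻¹.
Decay over the reach: 20.04·exp(−kt) = 20.04·0.1467 = 2.939 µg/L.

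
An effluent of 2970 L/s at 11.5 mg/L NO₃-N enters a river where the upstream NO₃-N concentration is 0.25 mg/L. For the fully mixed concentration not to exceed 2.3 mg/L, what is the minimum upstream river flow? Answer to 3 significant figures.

13300 L/s

Set C_mix = 2.3: (Q·0.2500 + 2970·11.50) / (Q + 2970) = 2.3
→ Q = 2970·(11.50 − 2.3)/(2.3 − 0.2500) = 13330 L/s.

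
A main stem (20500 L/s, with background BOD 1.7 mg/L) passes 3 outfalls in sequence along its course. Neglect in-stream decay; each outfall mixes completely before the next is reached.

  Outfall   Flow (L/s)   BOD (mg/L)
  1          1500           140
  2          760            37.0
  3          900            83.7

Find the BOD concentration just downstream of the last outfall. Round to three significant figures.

After outfall 1: Q = 20500 + 1500 = 22000 L/s; C = (20500·1.700 + 1500·140.0)/22000 = 11.13 mg/L.
After outfall 2: Q = 22000 + 760.0 = 22760 L/s; C = (22000·11.13 + 760.0·37.00)/22760 = 11.99 mg/L.
After outfall 3: Q = 22760 + 900.0 = 23660 L/s; C = (22760·11.99 + 900.0·83.70)/23660 = 14.72 mg/L.

14.7 mg/L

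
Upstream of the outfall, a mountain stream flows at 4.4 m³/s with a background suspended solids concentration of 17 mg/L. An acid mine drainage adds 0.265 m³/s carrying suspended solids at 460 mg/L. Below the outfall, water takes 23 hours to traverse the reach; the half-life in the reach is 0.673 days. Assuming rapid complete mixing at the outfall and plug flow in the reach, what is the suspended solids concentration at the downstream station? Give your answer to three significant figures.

Mixed concentration C = ΣQC/ΣQ = (4.400·17.00 + 0.2650·460.0) / 4.665 = 196.7/4.665 = 42.17 mg/L.
Half-life 0.673 d → k = ln 2 / 0.673 = 1.030 d⁻¹.
After decay, C = 42.17 × e^(−kt) = 42.17 × 0.3727 = 15.71 mg/L.

15.7 mg/L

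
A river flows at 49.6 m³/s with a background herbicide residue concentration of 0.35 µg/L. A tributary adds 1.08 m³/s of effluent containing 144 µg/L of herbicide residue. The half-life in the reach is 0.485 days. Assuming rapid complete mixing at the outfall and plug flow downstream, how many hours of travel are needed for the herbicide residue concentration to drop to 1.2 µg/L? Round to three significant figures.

17.5 h

After mixing, C = (49.60·0.3500 + 1.080·144.0) / 50.68 = 172.9/50.68 = 3.411 µg/L.
Half-life 0.485 d → k = ln 2 / 0.485 = 1.429 d⁻¹.
3.411·exp(−k·t) = 1.2 → t = ln(3.411/1.2)/k = 63160 s = 17.54 h.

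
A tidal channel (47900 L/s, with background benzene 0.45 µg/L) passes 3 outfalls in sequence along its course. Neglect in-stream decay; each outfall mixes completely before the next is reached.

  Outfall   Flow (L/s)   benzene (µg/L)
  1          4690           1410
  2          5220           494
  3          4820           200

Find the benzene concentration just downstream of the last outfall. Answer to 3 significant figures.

Outfall 1: combined Q = 52590 L/s; C = (47900·0.4500 + 4690·1410)/52590 = 126.2 µg/L.
Outfall 2: combined Q = 57810 L/s; C = (52590·126.2 + 5220·494.0)/57810 = 159.4 µg/L.
Outfall 3: combined Q = 62630 L/s; C = (57810·159.4 + 4820·200.0)/62630 = 162.5 µg/L.

162 µg/L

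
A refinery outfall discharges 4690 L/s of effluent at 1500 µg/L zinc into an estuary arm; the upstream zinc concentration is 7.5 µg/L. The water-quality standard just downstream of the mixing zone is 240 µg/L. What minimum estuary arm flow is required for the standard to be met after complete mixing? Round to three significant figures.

Set C_mix = 240: (Q·7.500 + 4690·1500) / (Q + 4690) = 240
→ Q = 4690·(1500 − 240)/(240 − 7.500) = 25420 L/s.

25400 L/s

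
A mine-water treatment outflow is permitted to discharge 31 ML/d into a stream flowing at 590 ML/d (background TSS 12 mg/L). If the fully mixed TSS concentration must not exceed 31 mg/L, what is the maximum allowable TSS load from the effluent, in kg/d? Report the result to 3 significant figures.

Mass balance at the limit: 590.0·12.00 + 31.00·Cₑ = 621.0·31 → Cₑ = 392.6 mg/L.
31.00 ML/d = 0.3588 m³/s. Load = 0.3588 m³/s × 392.6 g/m³ × 86 400 s/d = 12170 kg/d.

12200 kg/d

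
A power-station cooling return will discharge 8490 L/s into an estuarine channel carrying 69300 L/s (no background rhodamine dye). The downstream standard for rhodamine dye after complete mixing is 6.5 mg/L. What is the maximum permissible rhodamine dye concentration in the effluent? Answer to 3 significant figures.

59.6 mg/L

At the limit, (Qr·Cr + Qe·Cₑ)/(Qr + Qe) = 6.5:
Cₑ = (77790·6.5 − 69300·0) / 8490 = 59.56 mg/L.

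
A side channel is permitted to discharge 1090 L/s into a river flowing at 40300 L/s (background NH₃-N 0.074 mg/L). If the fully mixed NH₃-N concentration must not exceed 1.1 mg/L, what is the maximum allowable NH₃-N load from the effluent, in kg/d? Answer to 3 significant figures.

Mass balance at the limit: 40300·0.07400 + 1090·Cₑ = 41390·1.1 → Cₑ = 39.03 mg/L.
1090 L/s = 1.090 m³/s. Load = 1.090 m³/s × 39.03 g/m³ × 86 400 s/d = 3676 kg/d.

3680 kg/d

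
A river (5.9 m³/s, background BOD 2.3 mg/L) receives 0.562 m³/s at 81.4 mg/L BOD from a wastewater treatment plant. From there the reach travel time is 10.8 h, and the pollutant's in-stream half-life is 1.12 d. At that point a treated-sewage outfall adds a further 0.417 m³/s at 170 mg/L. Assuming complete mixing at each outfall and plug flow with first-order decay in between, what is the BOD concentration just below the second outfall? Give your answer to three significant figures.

After mixing, C = (5.900·2.300 + 0.5620·81.40) / 6.462 = 59.32/6.462 = 9.179 mg/L; combined flow 6.462 m³/s.
Half-life 1.12 d → k = ln 2 / 1.12 = 0.6189 d⁻¹.
First-order decay: C = 9.179·exp(−k·t) = 9.179·0.7569 = 6.948 mg/L.
Second outfall: C = (6.462·6.948 + 0.4170·170.0)/6.879 = 16.83 mg/L.

16.8 mg/L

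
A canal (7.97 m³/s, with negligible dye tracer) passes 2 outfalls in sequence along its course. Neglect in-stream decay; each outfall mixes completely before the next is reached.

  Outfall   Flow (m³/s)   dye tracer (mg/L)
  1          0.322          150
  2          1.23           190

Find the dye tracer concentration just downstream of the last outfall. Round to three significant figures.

29.6 mg/L

After outfall 1: Q = 7.970 + 0.3220 = 8.292 m³/s; C = (7.970·0 + 0.3220·150.0)/8.292 = 5.825 mg/L.
After outfall 2: Q = 8.292 + 1.230 = 9.522 m³/s; C = (8.292·5.825 + 1.230·190.0)/9.522 = 29.62 mg/L.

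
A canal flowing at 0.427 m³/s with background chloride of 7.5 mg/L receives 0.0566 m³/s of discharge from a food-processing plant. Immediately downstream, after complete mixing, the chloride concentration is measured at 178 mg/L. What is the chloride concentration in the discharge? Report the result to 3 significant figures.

1460 mg/L

Mass balance: 0.4270·7.500 + 0.05660·Cₑ = 0.4836·178.0
→ Cₑ = (0.4836·178.0 − 0.4270·7.500) / 0.05660 = 1464 mg/L.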